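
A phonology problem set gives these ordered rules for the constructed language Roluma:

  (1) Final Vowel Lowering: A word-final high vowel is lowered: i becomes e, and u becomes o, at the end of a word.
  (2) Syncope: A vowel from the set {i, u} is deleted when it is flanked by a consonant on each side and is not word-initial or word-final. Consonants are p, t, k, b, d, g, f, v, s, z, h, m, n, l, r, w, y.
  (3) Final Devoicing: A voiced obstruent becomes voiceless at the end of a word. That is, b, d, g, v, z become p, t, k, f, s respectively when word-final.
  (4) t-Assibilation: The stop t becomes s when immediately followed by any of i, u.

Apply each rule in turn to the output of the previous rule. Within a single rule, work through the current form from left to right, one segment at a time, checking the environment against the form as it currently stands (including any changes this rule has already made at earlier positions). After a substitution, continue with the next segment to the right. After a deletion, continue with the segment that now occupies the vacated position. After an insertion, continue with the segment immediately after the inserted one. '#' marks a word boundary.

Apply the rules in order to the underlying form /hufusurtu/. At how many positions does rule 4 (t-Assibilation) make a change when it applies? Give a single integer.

0

(1) Final Vowel Lowering: [hufusurtu] → [hufusurto]
(2) Syncope: [hufusurto] → [hfsrto]
(3) Final Devoicing: no change — [hfsrto]
(4) t-Assibilation: no change — [hfsrto]
Rule 4 changed 0 position(s).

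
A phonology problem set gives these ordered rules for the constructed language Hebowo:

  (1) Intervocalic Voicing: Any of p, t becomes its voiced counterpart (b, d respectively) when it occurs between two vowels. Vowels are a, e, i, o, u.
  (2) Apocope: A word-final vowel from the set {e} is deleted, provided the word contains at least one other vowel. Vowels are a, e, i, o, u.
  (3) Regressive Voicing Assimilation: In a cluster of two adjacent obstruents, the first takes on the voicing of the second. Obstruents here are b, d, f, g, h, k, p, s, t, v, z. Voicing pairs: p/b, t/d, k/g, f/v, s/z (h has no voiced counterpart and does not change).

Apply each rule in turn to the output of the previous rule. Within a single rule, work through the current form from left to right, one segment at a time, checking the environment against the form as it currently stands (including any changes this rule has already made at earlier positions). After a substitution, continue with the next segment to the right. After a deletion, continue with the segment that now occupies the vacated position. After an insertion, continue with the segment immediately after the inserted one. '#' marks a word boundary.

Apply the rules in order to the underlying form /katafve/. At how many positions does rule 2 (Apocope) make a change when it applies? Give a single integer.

(1) Intervocalic Voicing: [katafve] → [kadafve]
(2) Apocope: [kadafve] → [kadafv]
(3) Regressive Voicing Assimilation: [kadafv] → [kadavv]
Rule 2 changed 1 position(s).

1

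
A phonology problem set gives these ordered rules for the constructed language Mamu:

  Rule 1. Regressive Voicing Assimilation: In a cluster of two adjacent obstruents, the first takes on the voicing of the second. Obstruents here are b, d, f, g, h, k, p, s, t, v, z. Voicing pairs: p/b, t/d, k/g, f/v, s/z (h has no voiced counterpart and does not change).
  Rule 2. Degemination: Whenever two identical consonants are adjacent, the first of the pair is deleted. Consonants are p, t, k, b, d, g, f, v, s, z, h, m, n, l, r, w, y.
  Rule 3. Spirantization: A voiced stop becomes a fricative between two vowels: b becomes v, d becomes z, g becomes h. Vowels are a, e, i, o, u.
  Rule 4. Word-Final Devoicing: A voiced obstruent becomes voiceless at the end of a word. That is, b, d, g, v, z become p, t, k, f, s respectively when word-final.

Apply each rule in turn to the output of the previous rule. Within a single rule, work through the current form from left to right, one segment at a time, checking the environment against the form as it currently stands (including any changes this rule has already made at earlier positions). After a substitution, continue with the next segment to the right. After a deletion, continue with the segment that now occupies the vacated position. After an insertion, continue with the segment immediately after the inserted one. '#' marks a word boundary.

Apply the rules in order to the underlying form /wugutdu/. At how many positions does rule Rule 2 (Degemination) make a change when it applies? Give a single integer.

Rule 1 Regressive Voicing Assimilation: [wugutdu] → [wuguddu]
Rule 2 Degemination: [wuguddu] → [wugudu]
Rule 3 Spirantization: [wugudu] → [wuhuzu]
Rule 4 Word-Final Devoicing: no change — [wuhuzu]
Rule Rule 2 changed 1 position(s).

1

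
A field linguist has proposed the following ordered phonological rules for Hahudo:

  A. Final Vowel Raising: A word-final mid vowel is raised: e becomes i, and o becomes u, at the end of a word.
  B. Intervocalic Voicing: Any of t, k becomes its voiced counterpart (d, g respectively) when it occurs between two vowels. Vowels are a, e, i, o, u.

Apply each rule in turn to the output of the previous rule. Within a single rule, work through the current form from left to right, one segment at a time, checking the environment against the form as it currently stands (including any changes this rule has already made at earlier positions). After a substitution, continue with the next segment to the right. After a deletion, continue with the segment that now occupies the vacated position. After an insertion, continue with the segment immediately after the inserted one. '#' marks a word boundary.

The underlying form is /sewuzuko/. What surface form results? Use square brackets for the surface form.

A Final Vowel Raising: [sewuzuko] → [sewuzuku]
B Intervocalic Voicing: [sewuzuku] → [sewuzugu]

[sewuzugu]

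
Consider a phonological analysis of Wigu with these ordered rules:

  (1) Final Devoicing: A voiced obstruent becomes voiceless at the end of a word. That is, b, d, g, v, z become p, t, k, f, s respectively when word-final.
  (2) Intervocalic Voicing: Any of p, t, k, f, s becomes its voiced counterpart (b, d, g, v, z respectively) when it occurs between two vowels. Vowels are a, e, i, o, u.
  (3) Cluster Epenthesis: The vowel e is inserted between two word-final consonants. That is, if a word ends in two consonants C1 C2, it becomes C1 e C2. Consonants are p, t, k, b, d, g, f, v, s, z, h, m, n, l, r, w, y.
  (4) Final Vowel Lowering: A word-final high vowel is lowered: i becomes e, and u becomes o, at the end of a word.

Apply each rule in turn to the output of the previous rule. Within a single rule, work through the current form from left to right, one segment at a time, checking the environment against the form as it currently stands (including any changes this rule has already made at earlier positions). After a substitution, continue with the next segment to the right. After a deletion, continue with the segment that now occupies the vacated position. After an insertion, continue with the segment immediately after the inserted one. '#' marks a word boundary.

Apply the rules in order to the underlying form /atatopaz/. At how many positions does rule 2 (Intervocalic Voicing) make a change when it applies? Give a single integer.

(1) Final Devoicing: [atatopaz] → [atatopas]
(2) Intervocalic Voicing: [atatopas] → [adadobas]
(3) Cluster Epenthesis: no change — [adadobas]
(4) Final Vowel Lowering: no change — [adadobas]
Rule 2 changed 3 position(s).

3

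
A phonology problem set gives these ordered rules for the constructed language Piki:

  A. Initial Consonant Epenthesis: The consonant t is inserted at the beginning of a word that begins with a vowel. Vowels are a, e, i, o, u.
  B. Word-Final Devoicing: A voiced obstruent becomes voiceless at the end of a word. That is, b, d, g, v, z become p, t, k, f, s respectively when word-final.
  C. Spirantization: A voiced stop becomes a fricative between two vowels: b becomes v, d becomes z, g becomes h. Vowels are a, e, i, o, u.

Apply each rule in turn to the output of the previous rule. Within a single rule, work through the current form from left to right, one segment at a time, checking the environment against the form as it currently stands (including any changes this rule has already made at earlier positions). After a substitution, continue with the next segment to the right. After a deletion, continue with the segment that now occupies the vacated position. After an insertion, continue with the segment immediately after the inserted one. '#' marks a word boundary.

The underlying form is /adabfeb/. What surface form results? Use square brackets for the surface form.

A Initial Consonant Epenthesis: [adabfeb] → [tadabfeb]
B Word-Final Devoicing: [tadabfeb] → [tadabfep]
C Spirantization: [tadabfep] → [tazabfep]

[tazabfep]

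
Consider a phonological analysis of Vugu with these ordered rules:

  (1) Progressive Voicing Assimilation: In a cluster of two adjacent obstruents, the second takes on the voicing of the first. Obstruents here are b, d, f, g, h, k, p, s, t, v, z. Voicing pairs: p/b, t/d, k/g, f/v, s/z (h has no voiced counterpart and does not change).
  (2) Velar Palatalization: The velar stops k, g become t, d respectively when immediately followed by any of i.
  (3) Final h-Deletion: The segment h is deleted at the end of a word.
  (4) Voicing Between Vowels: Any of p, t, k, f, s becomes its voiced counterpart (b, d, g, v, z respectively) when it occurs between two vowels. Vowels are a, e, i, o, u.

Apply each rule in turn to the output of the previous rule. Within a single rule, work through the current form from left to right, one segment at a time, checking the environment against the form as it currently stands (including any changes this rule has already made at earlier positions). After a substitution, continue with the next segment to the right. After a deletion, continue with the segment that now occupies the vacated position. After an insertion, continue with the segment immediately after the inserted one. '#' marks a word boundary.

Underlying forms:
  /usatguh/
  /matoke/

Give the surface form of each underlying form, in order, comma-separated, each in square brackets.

/usatguh/:
  (1) Progressive Voicing Assimilation: [usatguh] → [usatkuh]
  (2) Velar Palatalization: no change — [usatkuh]
  (3) Final h-Deletion: [usatkuh] → [usatku]
  (4) Voicing Between Vowels: [usatku] → [uzatku]
/matoke/:
  (1) Progressive Voicing Assimilation: no change — [matoke]
  (2) Velar Palatalization: no change — [matoke]
  (3) Final h-Deletion: no change — [matoke]
  (4) Voicing Between Vowels: [matoke] → [madoge]

[uzatku], [madoge]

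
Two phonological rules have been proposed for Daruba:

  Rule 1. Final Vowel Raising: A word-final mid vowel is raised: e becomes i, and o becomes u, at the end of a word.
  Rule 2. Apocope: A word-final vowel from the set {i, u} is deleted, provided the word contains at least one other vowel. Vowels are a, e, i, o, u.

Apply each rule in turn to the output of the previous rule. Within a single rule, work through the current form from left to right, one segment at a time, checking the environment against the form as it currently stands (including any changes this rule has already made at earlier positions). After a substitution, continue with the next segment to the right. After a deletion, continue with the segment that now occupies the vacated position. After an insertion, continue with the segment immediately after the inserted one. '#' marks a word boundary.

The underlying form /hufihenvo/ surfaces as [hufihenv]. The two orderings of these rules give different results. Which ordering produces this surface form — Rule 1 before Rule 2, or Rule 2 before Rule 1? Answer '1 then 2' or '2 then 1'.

Order 1 then 2:
  1 Final Vowel Raising: [hufihenvo] → [hufihenvu]
  2 Apocope: [hufihenvu] → [hufihenv]
  result: [hufihenv]
Order 2 then 1:
  2 Apocope: no change — [hufihenvo]
  1 Final Vowel Raising: [hufihenvo] → [hufihenvu]
  result: [hufihenvu]

1 then 2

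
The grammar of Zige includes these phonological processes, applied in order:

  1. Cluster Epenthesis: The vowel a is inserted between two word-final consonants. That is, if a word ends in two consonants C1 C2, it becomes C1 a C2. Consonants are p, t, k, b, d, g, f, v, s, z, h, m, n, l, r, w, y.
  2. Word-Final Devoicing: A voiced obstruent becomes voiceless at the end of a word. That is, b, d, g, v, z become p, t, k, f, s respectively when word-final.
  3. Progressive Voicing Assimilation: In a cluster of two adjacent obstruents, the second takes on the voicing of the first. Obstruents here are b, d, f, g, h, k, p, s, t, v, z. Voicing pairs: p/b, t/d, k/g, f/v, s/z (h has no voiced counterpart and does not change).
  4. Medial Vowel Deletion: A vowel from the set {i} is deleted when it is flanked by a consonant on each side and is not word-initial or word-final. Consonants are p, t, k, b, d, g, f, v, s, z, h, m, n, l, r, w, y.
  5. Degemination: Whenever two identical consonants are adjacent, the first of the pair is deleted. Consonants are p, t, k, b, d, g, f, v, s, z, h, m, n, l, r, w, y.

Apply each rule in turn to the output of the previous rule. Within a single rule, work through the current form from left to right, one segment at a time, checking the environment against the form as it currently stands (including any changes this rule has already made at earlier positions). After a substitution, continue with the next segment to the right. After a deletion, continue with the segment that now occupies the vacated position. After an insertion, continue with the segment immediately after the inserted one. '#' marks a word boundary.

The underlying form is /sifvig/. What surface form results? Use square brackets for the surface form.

[sfk]

1 Cluster Epenthesis: no change — [sifvig]
2 Word-Final Devoicing: [sifvig] → [sifvik]
3 Progressive Voicing Assimilation: [sifvik] → [siffik]
4 Medial Vowel Deletion: [siffik] → [sffk]
5 Degemination: [sffk] → [sfk]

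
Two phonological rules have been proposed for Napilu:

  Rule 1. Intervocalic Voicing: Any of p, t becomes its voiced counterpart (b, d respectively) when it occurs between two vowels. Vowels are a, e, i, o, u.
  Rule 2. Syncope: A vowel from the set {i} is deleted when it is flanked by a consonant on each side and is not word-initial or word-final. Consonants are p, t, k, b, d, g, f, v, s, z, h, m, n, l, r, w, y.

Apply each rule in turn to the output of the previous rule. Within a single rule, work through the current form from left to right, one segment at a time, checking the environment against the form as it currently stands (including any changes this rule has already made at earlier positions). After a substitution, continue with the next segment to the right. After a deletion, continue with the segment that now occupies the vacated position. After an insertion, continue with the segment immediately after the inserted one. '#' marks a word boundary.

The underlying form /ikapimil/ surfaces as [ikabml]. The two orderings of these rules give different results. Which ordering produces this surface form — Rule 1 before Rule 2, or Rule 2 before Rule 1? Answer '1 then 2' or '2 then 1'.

Order 1 then 2:
  1 Intervocalic Voicing: [ikapimil] → [ikabimil]
  2 Syncope: [ikabimil] → [ikabml]
  result: [ikabml]
Order 2 then 1:
  2 Syncope: [ikapimil] → [ikapml]
  1 Intervocalic Voicing: no change — [ikapml]
  result: [ikapml]

1 then 2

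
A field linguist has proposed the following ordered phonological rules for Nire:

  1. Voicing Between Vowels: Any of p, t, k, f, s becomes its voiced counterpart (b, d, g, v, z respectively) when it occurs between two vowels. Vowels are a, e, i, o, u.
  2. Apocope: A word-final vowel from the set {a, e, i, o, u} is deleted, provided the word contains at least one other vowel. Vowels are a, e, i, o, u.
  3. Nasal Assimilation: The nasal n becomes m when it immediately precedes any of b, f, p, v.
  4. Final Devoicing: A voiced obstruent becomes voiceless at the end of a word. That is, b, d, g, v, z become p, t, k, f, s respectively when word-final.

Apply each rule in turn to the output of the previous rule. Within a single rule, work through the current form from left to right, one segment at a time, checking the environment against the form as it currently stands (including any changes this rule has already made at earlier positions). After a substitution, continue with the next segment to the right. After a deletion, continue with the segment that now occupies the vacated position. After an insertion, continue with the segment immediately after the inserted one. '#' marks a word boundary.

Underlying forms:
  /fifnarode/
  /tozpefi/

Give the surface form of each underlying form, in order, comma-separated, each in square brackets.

/fifnarode/:
  1 Voicing Between Vowels: no change — [fifnarode]
  2 Apocope: [fifnarode] → [fifnarod]
  3 Nasal Assimilation: no change — [fifnarod]
  4 Final Devoicing: [fifnarod] → [fifnarot]
/tozpefi/:
  1 Voicing Between Vowels: [tozpefi] → [tozpevi]
  2 Apocope: [tozpevi] → [tozpev]
  3 Nasal Assimilation: no change — [tozpev]
  4 Final Devoicing: [tozpev] → [tozpef]

[fifnarot], [tozpef]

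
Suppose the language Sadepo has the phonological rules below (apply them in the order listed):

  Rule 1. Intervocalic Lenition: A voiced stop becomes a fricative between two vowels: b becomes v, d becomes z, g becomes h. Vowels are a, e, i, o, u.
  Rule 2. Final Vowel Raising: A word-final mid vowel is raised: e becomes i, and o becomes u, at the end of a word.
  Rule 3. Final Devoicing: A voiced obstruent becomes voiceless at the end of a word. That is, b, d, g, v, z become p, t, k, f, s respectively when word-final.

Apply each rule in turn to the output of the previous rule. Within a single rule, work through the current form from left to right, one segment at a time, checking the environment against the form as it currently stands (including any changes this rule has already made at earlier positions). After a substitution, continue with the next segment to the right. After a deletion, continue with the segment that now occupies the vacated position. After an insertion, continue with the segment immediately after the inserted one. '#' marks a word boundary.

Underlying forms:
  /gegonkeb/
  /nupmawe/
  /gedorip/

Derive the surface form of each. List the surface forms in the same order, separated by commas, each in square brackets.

/gegonkeb/:
  Rule 1 Intervocalic Lenition: [gegonkeb] → [gehonkeb]
  Rule 2 Final Vowel Raising: no change — [gehonkeb]
  Rule 3 Final Devoicing: [gehonkeb] → [gehonkep]
/nupmawe/:
  Rule 1 Intervocalic Lenition: no change — [nupmawe]
  Rule 2 Final Vowel Raising: [nupmawe] → [nupmawi]
  Rule 3 Final Devoicing: no change — [nupmawi]
/gedorip/:
  Rule 1 Intervocalic Lenition: [gedorip] → [gezorip]
  Rule 2 Final Vowel Raising: no change — [gezorip]
  Rule 3 Final Devoicing: no change — [gezorip]

[gehonkep], [nupmawi], [gezorip]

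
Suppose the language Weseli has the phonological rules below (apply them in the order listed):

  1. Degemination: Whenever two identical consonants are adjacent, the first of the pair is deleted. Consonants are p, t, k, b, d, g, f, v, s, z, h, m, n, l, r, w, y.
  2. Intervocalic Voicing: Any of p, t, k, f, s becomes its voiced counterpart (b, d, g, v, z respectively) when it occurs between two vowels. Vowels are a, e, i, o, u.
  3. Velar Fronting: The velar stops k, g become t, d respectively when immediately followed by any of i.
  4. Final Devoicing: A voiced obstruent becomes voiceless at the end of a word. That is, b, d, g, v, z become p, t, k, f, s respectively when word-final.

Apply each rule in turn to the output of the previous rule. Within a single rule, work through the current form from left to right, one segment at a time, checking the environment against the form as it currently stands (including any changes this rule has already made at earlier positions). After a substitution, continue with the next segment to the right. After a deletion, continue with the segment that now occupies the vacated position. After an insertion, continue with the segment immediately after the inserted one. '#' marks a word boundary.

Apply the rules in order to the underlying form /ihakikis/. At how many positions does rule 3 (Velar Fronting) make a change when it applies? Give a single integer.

1 Degemination: no change — [ihakikis]
2 Intervocalic Voicing: [ihakikis] → [ihagigis]
3 Velar Fronting: [ihagigis] → [ihadidis]
4 Final Devoicing: no change — [ihadidis]
Rule 3 changed 2 position(s).

2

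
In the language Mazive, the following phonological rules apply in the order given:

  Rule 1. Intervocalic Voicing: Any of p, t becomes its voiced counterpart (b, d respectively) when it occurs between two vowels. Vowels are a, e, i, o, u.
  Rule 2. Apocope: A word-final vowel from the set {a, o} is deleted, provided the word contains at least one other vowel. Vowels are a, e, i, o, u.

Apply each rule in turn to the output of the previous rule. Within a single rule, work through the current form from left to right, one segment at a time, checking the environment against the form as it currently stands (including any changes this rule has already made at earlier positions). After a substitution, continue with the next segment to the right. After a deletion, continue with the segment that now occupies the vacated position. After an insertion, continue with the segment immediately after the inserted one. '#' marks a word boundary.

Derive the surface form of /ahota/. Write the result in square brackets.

Rule 1 Intervocalic Voicing: [ahota] → [ahoda]
Rule 2 Apocope: [ahoda] → [ahod]

[ahod]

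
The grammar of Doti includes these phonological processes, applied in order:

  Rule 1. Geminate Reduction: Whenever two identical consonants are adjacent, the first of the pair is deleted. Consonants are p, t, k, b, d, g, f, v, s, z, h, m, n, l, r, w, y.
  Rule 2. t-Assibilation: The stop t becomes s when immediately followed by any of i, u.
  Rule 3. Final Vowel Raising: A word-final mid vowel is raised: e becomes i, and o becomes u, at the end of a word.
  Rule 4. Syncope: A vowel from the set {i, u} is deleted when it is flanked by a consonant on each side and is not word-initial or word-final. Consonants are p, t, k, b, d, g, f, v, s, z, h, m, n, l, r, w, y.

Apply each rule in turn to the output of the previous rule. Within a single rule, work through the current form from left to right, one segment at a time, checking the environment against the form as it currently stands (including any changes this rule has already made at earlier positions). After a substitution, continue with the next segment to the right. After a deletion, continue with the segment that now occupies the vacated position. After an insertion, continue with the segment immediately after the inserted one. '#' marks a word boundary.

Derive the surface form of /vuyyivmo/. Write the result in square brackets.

[vyvmu]

Rule 1 Geminate Reduction: [vuyyivmo] → [vuyivmo]
Rule 2 t-Assibilation: no change — [vuyivmo]
Rule 3 Final Vowel Raising: [vuyivmo] → [vuyivmu]
Rule 4 Syncope: [vuyivmu] → [vyvmu]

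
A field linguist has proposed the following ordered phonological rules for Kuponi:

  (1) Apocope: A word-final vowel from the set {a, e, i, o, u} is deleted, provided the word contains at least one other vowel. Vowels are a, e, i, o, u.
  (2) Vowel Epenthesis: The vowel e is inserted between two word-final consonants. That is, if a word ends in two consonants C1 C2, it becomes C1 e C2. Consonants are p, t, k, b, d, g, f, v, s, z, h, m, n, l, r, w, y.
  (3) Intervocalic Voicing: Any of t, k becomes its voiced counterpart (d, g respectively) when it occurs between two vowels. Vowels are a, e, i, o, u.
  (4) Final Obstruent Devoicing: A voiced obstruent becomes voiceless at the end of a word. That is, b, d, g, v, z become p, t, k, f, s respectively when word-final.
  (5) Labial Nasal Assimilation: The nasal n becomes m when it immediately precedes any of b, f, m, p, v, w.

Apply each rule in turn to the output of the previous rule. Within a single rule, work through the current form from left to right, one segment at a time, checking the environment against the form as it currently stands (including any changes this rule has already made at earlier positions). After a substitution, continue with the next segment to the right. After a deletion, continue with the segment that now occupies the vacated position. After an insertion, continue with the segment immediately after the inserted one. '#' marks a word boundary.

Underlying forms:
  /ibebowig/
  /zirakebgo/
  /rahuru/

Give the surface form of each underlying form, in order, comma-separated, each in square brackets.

[ibebowik], [ziragebek], [rahur]

/ibebowig/:
  (1) Apocope: no change — [ibebowig]
  (2) Vowel Epenthesis: no change — [ibebowig]
  (3) Intervocalic Voicing: no change — [ibebowig]
  (4) Final Obstruent Devoicing: [ibebowig] → [ibebowik]
  (5) Labial Nasal Assimilation: no change — [ibebowik]
/zirakebgo/:
  (1) Apocope: [zirakebgo] → [zirakebg]
  (2) Vowel Epenthesis: [zirakebg] → [zirakebeg]
  (3) Intervocalic Voicing: [zirakebeg] → [ziragebeg]
  (4) Final Obstruent Devoicing: [ziragebeg] → [ziragebek]
  (5) Labial Nasal Assimilation: no change — [ziragebek]
/rahuru/:
  (1) Apocope: [rahuru] → [rahur]
  (2) Vowel Epenthesis: no change — [rahur]
  (3) Intervocalic Voicing: no change — [rahur]
  (4) Final Obstruent Devoicing: no change — [rahur]
  (5) Labial Nasal Assimilation: no change — [rahur]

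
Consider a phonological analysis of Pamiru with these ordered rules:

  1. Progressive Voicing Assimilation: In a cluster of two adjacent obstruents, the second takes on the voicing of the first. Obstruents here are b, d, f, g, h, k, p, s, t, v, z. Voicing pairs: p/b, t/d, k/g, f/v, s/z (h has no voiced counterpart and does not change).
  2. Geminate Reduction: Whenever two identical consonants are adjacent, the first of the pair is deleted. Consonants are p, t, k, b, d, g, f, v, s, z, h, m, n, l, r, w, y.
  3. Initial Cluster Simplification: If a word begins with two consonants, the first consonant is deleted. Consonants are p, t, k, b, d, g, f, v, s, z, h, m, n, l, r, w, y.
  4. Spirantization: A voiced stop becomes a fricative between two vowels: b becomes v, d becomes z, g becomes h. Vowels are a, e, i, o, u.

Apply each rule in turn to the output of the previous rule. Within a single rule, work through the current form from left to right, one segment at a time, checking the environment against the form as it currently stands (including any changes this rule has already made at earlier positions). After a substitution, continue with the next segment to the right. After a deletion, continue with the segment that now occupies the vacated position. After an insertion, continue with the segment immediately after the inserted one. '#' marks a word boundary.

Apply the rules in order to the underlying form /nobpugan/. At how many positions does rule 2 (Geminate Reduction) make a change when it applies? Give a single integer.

1

1 Progressive Voicing Assimilation: [nobpugan] → [nobbugan]
2 Geminate Reduction: [nobbugan] → [nobugan]
3 Initial Cluster Simplification: no change — [nobugan]
4 Spirantization: [nobugan] → [novuhan]
Rule 2 changed 1 position(s).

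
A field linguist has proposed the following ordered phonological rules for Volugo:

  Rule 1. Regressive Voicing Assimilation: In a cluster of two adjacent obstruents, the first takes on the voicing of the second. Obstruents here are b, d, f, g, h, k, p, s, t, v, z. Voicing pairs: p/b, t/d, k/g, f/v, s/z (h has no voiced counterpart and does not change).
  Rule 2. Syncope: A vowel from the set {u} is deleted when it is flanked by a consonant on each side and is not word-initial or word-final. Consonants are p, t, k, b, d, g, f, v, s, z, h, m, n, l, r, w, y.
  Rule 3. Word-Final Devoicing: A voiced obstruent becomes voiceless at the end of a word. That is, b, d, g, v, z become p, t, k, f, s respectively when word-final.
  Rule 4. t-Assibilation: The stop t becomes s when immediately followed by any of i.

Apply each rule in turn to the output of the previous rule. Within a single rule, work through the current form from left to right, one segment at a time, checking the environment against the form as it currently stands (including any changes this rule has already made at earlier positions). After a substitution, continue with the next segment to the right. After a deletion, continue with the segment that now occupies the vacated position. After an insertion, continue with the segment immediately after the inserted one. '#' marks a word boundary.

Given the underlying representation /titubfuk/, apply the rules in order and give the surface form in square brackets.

Rule 1 Regressive Voicing Assimilation: [titubfuk] → [titupfuk]
Rule 2 Syncope: [titupfuk] → [titpfk]
Rule 3 Word-Final Devoicing: no change — [titpfk]
Rule 4 t-Assibilation: [titpfk] → [sitpfk]

[sitpfk]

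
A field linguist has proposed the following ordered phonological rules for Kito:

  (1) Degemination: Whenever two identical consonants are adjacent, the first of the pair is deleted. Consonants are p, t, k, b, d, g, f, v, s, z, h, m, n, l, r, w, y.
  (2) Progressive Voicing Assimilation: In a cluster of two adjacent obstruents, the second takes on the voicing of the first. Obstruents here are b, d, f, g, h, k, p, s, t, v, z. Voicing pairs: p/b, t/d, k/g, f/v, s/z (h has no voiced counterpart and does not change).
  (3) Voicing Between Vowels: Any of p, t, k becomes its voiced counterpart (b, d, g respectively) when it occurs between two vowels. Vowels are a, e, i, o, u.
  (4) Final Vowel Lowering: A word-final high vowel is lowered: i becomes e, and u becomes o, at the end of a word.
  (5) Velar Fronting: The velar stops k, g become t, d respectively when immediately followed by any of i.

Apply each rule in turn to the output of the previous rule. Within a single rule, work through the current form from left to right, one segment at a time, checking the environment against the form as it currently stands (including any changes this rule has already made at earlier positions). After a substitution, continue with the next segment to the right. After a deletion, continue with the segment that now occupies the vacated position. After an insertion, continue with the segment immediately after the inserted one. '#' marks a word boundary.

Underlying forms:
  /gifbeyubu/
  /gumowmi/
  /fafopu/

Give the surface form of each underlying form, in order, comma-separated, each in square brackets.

[difpeyubo], [gumowme], [fafobo]

/gifbeyubu/:
  (1) Degemination: no change — [gifbeyubu]
  (2) Progressive Voicing Assimilation: [gifbeyubu] → [gifpeyubu]
  (3) Voicing Between Vowels: no change — [gifpeyubu]
  (4) Final Vowel Lowering: [gifpeyubu] → [gifpeyubo]
  (5) Velar Fronting: [gifpeyubo] → [difpeyubo]
/gumowmi/:
  (1) Degemination: no change — [gumowmi]
  (2) Progressive Voicing Assimilation: no change — [gumowmi]
  (3) Voicing Between Vowels: no change — [gumowmi]
  (4) Final Vowel Lowering: [gumowmi] → [gumowme]
  (5) Velar Fronting: no change — [gumowme]
/fafopu/:
  (1) Degemination: no change — [fafopu]
  (2) Progressive Voicing Assimilation: no change — [fafopu]
  (3) Voicing Between Vowels: [fafopu] → [fafobu]
  (4) Final Vowel Lowering: [fafobu] → [fafobo]
  (5) Velar Fronting: no change — [fafobo]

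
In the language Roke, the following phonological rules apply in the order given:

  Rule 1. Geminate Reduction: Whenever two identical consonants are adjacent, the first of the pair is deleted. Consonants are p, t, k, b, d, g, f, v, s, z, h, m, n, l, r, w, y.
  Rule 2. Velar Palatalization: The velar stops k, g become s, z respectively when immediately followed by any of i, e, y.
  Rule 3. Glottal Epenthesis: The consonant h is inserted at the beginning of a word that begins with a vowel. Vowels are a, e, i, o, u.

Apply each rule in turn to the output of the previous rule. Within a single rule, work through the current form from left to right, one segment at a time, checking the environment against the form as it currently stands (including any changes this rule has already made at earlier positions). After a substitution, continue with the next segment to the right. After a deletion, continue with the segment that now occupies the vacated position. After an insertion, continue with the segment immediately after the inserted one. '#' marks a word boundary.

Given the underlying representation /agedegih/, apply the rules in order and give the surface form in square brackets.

[hazedezih]

Rule 1 Geminate Reduction: no change — [agedegih]
Rule 2 Velar Palatalization: [agedegih] → [azedezih]
Rule 3 Glottal Epenthesis: [azedezih] → [hazedezih]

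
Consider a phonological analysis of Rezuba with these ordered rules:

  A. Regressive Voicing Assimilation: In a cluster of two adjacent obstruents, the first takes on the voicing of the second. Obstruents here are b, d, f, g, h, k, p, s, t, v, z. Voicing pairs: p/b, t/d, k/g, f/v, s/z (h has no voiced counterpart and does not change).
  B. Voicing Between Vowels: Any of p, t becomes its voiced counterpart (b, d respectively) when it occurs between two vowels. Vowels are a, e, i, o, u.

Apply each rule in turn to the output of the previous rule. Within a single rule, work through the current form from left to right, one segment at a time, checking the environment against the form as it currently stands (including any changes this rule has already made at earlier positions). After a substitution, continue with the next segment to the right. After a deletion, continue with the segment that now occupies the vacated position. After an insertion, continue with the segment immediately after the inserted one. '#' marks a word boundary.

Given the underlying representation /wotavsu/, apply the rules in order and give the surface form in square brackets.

[wodafsu]

A Regressive Voicing Assimilation: [wotavsu] → [wotafsu]
B Voicing Between Vowels: [wotafsu] → [wodafsu]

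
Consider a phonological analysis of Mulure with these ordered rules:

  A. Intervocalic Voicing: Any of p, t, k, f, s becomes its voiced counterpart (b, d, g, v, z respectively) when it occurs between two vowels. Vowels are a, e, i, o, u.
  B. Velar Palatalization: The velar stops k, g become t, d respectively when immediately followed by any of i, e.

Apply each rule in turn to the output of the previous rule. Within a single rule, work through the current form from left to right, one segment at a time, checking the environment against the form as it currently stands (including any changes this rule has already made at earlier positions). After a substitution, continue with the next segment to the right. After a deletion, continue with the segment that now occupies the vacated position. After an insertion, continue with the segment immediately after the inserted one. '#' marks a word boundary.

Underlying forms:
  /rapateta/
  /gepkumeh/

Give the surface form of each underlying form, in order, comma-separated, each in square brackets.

[rabadeda], [depkumeh]

/rapateta/:
  A Intervocalic Voicing: [rapateta] → [rabadeda]
  B Velar Palatalization: no change — [rabadeda]
/gepkumeh/:
  A Intervocalic Voicing: no change — [gepkumeh]
  B Velar Palatalization: [gepkumeh] → [depkumeh]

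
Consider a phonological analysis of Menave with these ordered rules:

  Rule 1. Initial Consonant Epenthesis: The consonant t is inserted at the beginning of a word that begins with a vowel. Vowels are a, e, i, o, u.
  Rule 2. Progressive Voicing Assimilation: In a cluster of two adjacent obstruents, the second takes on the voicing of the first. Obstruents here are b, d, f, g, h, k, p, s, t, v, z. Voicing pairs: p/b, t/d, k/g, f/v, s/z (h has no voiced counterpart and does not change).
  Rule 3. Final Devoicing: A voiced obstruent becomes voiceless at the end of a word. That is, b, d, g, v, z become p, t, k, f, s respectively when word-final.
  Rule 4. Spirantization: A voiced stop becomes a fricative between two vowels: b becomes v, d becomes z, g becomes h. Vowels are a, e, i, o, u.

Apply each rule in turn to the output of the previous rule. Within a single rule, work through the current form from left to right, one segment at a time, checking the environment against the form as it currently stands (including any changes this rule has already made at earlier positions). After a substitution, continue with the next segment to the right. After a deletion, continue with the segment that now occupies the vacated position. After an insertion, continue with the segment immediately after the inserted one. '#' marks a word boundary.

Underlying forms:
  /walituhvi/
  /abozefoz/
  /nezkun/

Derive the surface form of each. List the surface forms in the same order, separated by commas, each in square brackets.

/walituhvi/:
  Rule 1 Initial Consonant Epenthesis: no change — [walituhvi]
  Rule 2 Progressive Voicing Assimilation: [walituhvi] → [walituhfi]
  Rule 3 Final Devoicing: no change — [walituhfi]
  Rule 4 Spirantization: no change — [walituhfi]
/abozefoz/:
  Rule 1 Initial Consonant Epenthesis: [abozefoz] → [tabozefoz]
  Rule 2 Progressive Voicing Assimilation: no change — [tabozefoz]
  Rule 3 Final Devoicing: [tabozefoz] → [tabozefos]
  Rule 4 Spirantization: [tabozefos] → [tavozefos]
/nezkun/:
  Rule 1 Initial Consonant Epenthesis: no change — [nezkun]
  Rule 2 Progressive Voicing Assimilation: [nezkun] → [nezgun]
  Rule 3 Final Devoicing: no change — [nezgun]
  Rule 4 Spirantization: no change — [nezgun]

[walituhfi], [tavozefos], [nezgun]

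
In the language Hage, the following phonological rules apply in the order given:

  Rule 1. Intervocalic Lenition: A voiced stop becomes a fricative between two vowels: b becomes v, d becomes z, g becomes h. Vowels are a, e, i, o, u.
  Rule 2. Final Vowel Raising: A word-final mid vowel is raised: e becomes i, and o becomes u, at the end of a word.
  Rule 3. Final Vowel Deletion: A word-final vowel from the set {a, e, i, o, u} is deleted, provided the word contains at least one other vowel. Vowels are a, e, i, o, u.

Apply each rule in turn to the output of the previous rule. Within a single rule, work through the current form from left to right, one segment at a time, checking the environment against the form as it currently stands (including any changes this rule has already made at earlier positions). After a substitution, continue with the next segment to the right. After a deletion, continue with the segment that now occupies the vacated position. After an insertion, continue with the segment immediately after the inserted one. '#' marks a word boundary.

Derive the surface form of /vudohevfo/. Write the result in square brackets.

Rule 1 Intervocalic Lenition: [vudohevfo] → [vuzohevfo]
Rule 2 Final Vowel Raising: [vuzohevfo] → [vuzohevfu]
Rule 3 Final Vowel Deletion: [vuzohevfu] → [vuzohevf]

[vuzohevf]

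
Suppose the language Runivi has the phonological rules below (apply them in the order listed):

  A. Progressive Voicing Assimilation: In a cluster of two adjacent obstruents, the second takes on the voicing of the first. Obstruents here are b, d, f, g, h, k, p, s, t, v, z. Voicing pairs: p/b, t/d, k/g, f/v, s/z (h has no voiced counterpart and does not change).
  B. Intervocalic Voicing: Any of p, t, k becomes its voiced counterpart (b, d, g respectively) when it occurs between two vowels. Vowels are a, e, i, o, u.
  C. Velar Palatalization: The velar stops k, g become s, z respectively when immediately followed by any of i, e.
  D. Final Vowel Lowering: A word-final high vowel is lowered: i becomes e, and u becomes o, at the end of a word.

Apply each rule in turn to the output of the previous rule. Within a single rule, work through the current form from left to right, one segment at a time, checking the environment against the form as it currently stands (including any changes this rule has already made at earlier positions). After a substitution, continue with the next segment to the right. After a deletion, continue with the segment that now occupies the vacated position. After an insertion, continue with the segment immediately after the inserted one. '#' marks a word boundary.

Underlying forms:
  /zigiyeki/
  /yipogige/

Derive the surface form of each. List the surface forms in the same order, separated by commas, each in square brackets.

/zigiyeki/:
  A Progressive Voicing Assimilation: no change — [zigiyeki]
  B Intervocalic Voicing: [zigiyeki] → [zigiyegi]
  C Velar Palatalization: [zigiyegi] → [ziziyezi]
  D Final Vowel Lowering: [ziziyezi] → [ziziyeze]
/yipogige/:
  A Progressive Voicing Assimilation: no change — [yipogige]
  B Intervocalic Voicing: [yipogige] → [yibogige]
  C Velar Palatalization: [yibogige] → [yibozize]
  D Final Vowel Lowering: no change — [yibozize]

[ziziyeze], [yibozize]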